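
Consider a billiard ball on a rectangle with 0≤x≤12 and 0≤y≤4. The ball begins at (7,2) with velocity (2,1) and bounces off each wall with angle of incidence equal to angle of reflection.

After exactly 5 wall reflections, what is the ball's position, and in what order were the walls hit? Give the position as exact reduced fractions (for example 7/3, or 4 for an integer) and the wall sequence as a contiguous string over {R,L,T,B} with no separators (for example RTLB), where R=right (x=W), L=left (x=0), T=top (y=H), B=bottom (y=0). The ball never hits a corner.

Final position: (3,4)
Wall sequence: TRBLT

1. t=2 → T at (11,4); v=(2,-1)
2. t=1/2 → R at (12,7/2); v=(-2,-1)
3. t=7/2 → B at (5,0); v=(-2,1)
4. t=5/2 → L at (0,5/2); v=(2,1)
5. t=3/2 → T at (3,4); v=(2,-1)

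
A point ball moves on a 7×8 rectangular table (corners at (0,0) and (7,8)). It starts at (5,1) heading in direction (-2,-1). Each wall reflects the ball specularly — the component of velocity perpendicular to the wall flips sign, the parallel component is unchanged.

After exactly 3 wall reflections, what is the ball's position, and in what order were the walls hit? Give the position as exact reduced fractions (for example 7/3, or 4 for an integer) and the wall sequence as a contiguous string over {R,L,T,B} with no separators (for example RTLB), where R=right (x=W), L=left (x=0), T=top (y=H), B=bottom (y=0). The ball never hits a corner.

1. t=1 → B at (3,0); v=(-2,1)
2. t=3/2 → L at (0,3/2); v=(2,1)
3. t=7/2 → R at (7,5); v=(-2,1)

Final position: (7,5)
Wall sequence: BLR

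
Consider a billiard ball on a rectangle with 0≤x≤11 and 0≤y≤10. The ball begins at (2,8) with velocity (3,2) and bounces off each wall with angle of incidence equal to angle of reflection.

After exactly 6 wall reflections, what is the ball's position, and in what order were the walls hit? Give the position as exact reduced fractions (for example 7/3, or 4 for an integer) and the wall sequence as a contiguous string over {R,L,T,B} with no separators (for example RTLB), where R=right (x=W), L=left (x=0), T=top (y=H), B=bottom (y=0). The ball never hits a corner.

Final position: (9,10)
Wall sequence: TRBLRT

1. t=1 → T at (5,10); v=(3,-2)
2. t=2 → R at (11,6); v=(-3,-2)
3. t=3 → B at (2,0); v=(-3,2)
4. t=2/3 → L at (0,4/3); v=(3,2)
5. t=11/3 → R at (11,26/3); v=(-3,2)
6. t=2/3 → T at (9,10); v=(-3,-2)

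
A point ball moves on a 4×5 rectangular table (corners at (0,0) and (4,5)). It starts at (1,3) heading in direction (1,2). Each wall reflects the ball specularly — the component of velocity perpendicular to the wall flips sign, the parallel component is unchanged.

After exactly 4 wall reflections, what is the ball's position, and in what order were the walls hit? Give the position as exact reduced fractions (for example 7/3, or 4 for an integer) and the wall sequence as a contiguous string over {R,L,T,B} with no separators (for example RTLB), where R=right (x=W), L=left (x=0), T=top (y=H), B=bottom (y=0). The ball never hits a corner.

1. t=1 → T at (2,5); v=(1,-2)
2. t=2 → R at (4,1); v=(-1,-2)
3. t=1/2 → B at (7/2,0); v=(-1,2)
4. t=5/2 → T at (1,5); v=(-1,-2)

Final position: (1,5)
Wall sequence: TRBT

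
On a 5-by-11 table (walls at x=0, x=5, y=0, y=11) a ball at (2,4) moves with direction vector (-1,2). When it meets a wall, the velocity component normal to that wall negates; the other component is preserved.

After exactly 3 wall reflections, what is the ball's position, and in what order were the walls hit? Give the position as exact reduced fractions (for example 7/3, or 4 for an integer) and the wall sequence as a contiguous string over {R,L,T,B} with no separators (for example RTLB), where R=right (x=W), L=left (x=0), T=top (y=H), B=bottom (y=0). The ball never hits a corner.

1. t=2 → L at (0,8); v=(1,2)
2. t=3/2 → T at (3/2,11); v=(1,-2)
3. t=7/2 → R at (5,4); v=(-1,-2)

Final position: (5,4)
Wall sequence: LTR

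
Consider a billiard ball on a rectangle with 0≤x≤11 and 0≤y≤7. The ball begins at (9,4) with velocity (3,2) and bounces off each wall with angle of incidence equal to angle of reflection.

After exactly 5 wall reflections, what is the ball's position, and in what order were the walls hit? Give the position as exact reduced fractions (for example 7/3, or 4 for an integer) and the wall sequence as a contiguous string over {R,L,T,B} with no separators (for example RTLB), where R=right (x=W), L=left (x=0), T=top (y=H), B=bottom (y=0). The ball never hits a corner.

Final position: (11,6)
Wall sequence: RTLBR

1. t=2/3 → R at (11,16/3); v=(-3,2)
2. t=5/6 → T at (17/2,7); v=(-3,-2)
3. t=17/6 → L at (0,4/3); v=(3,-2)
4. t=2/3 → B at (2,0); v=(3,2)
5. t=3 → R at (11,6); v=(-3,2)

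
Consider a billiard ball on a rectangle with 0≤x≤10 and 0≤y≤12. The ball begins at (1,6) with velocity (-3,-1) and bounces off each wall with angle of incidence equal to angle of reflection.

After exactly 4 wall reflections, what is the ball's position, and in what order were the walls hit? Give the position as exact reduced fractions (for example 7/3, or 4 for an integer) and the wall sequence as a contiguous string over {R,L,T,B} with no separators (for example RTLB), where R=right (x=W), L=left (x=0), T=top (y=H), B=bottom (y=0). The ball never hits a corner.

Final position: (0,1)
Wall sequence: LRBL

1. t=1/3 → L at (0,17/3); v=(3,-1)
2. t=10/3 → R at (10,7/3); v=(-3,-1)
3. t=7/3 → B at (3,0); v=(-3,1)
4. t=1 → L at (0,1); v=(3,1)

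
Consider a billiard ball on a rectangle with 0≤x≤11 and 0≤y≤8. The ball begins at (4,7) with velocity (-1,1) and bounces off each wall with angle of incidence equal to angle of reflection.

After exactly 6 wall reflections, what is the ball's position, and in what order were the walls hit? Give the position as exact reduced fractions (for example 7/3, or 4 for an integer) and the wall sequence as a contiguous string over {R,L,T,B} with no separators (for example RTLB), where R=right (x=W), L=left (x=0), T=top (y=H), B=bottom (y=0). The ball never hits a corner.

Final position: (1,0)
Wall sequence: TLBRTB

1. t=1 → T at (3,8); v=(-1,-1)
2. t=3 → L at (0,5); v=(1,-1)
3. t=5 → B at (5,0); v=(1,1)
4. t=6 → R at (11,6); v=(-1,1)
5. t=2 → T at (9,8); v=(-1,-1)
6. t=8 → B at (1,0); v=(-1,1)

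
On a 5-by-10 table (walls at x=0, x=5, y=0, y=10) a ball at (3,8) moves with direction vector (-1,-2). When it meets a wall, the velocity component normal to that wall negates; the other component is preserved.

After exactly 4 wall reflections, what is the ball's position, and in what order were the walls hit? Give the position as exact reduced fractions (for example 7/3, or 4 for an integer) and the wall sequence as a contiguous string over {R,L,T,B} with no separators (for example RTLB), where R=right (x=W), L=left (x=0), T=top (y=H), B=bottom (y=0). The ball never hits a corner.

1. t=3 → L at (0,2); v=(1,-2)
2. t=1 → B at (1,0); v=(1,2)
3. t=4 → R at (5,8); v=(-1,2)
4. t=1 → T at (4,10); v=(-1,-2)

Final position: (4,10)
Wall sequence: LBRT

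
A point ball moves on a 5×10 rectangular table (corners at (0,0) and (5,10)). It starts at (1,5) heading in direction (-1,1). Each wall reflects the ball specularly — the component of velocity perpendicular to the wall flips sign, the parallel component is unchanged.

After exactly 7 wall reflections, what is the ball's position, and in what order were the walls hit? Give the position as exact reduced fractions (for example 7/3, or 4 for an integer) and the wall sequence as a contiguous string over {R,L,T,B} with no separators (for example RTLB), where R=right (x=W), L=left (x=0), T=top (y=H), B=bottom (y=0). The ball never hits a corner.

Final position: (0,6)
Wall sequence: LTRLBRL

1. t=1 → L at (0,6); v=(1,1)
2. t=4 → T at (4,10); v=(1,-1)
3. t=1 → R at (5,9); v=(-1,-1)
4. t=5 → L at (0,4); v=(1,-1)
5. t=4 → B at (4,0); v=(1,1)
6. t=1 → R at (5,1); v=(-1,1)
7. t=5 → L at (0,6); v=(1,1)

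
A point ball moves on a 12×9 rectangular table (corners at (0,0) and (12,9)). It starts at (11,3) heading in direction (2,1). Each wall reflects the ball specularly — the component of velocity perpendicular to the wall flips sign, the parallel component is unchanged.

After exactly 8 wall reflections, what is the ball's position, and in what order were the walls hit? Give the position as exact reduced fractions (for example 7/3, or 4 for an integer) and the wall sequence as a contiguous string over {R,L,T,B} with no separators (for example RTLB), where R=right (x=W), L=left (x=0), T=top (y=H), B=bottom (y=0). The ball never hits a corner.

Final position: (12,17/2)
Wall sequence: RTLRBLTR

1. t=1/2 → R at (12,7/2); v=(-2,1)
2. t=11/2 → T at (1,9); v=(-2,-1)
3. t=1/2 → L at (0,17/2); v=(2,-1)
4. t=6 → R at (12,5/2); v=(-2,-1)
5. t=5/2 → B at (7,0); v=(-2,1)
6. t=7/2 → L at (0,7/2); v=(2,1)
7. t=11/2 → T at (11,9); v=(2,-1)
8. t=1/2 → R at (12,17/2); v=(-2,-1)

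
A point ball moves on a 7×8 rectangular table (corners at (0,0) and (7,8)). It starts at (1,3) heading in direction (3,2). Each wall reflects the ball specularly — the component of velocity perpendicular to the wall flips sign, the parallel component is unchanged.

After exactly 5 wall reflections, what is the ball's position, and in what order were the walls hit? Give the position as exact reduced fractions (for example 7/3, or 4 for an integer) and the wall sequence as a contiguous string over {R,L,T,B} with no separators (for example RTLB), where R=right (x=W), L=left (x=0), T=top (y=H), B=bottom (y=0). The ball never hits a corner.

1. t=2 → R at (7,7); v=(-3,2)
2. t=1/2 → T at (11/2,8); v=(-3,-2)
3. t=11/6 → L at (0,13/3); v=(3,-2)
4. t=13/6 → B at (13/2,0); v=(3,2)
5. t=1/6 → R at (7,1/3); v=(-3,2)

Final position: (7,1/3)
Wall sequence: RTLBR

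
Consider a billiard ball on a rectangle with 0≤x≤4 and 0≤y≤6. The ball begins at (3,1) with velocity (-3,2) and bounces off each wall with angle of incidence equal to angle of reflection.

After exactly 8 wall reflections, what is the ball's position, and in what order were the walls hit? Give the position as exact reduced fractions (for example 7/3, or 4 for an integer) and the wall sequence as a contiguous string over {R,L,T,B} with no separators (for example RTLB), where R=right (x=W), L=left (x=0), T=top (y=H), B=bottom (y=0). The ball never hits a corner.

1. t=1 → L at (0,3); v=(3,2)
2. t=4/3 → R at (4,17/3); v=(-3,2)
3. t=1/6 → T at (7/2,6); v=(-3,-2)
4. t=7/6 → L at (0,11/3); v=(3,-2)
5. t=4/3 → R at (4,1); v=(-3,-2)
6. t=1/2 → B at (5/2,0); v=(-3,2)
7. t=5/6 → L at (0,5/3); v=(3,2)
8. t=4/3 → R at (4,13/3); v=(-3,2)

Final position: (4,13/3)
Wall sequence: LRTLRBLR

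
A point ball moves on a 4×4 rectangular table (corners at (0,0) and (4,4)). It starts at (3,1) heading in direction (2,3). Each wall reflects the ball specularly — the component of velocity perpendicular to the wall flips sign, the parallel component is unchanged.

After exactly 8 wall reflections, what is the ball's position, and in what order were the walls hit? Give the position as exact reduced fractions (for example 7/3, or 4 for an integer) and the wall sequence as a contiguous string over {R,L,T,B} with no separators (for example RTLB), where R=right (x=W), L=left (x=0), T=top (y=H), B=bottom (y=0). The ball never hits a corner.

1. t=1/2 → R at (4,5/2); v=(-2,3)
2. t=1/2 → T at (3,4); v=(-2,-3)
3. t=4/3 → B at (1/3,0); v=(-2,3)
4. t=1/6 → L at (0,1/2); v=(2,3)
5. t=7/6 → T at (7/3,4); v=(2,-3)
6. t=5/6 → R at (4,3/2); v=(-2,-3)
7. t=1/2 → B at (3,0); v=(-2,3)
8. t=4/3 → T at (1/3,4); v=(-2,-3)

Final position: (1/3,4)
Wall sequence: RTBLTRBT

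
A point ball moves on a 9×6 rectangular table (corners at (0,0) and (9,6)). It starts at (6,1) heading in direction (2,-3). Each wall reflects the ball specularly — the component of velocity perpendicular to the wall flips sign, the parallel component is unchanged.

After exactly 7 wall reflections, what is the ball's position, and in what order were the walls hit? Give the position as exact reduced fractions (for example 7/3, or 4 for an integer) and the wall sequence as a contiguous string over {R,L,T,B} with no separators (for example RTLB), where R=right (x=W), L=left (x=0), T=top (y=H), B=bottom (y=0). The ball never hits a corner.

1. t=1/3 → B at (20/3,0); v=(2,3)
2. t=7/6 → R at (9,7/2); v=(-2,3)
3. t=5/6 → T at (22/3,6); v=(-2,-3)
4. t=2 → B at (10/3,0); v=(-2,3)
5. t=5/3 → L at (0,5); v=(2,3)
6. t=1/3 → T at (2/3,6); v=(2,-3)
7. t=2 → B at (14/3,0); v=(2,3)

Final position: (14/3,0)
Wall sequence: BRTBLTB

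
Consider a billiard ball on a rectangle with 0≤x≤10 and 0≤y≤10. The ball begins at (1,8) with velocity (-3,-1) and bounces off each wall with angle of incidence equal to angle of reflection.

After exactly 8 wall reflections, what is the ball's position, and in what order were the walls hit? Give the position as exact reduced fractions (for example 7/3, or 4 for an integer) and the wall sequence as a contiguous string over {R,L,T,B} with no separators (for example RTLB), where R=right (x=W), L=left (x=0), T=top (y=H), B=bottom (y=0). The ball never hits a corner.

Final position: (7,10)
Wall sequence: LRLBRLRT

1. t=1/3 → L at (0,23/3); v=(3,-1)
2. t=10/3 → R at (10,13/3); v=(-3,-1)
3. t=10/3 → L at (0,1); v=(3,-1)
4. t=1 → B at (3,0); v=(3,1)
5. t=7/3 → R at (10,7/3); v=(-3,1)
6. t=10/3 → L at (0,17/3); v=(3,1)
7. t=10/3 → R at (10,9); v=(-3,1)
8. t=1 → T at (7,10); v=(-3,-1)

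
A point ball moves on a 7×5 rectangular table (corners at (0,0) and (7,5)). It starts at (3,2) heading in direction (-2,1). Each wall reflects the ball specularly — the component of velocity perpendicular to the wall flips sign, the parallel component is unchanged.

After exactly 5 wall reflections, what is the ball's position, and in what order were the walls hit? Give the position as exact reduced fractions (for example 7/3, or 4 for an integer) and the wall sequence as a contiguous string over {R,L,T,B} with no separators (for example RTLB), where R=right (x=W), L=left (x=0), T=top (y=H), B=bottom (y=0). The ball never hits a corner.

1. t=3/2 → L at (0,7/2); v=(2,1)
2. t=3/2 → T at (3,5); v=(2,-1)
3. t=2 → R at (7,3); v=(-2,-1)
4. t=3 → B at (1,0); v=(-2,1)
5. t=1/2 → L at (0,1/2); v=(2,1)

Final position: (0,1/2)
Wall sequence: LTRBL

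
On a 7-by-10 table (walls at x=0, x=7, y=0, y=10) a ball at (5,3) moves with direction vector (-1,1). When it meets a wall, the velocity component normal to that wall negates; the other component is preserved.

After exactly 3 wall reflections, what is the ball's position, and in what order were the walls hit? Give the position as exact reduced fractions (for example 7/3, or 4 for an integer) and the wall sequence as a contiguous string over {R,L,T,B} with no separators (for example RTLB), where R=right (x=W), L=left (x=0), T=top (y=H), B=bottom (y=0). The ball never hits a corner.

1. t=5 → L at (0,8); v=(1,1)
2. t=2 → T at (2,10); v=(1,-1)
3. t=5 → R at (7,5); v=(-1,-1)

Final position: (7,5)
Wall sequence: LTR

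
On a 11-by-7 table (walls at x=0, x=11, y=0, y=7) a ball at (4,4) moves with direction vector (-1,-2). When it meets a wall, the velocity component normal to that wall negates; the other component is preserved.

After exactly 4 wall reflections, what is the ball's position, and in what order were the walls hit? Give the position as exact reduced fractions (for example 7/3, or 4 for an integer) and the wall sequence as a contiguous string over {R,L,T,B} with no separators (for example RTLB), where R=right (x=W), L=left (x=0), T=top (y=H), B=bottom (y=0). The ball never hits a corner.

1. t=2 → B at (2,0); v=(-1,2)
2. t=2 → L at (0,4); v=(1,2)
3. t=3/2 → T at (3/2,7); v=(1,-2)
4. t=7/2 → B at (5,0); v=(1,2)

Final position: (5,0)
Wall sequence: BLTB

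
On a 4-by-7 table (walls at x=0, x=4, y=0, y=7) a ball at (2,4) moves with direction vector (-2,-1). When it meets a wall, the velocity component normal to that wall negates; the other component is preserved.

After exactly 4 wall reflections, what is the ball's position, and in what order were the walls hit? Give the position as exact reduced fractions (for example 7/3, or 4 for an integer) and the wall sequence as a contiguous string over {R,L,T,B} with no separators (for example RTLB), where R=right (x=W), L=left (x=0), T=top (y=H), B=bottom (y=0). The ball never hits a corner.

Final position: (0,1)
Wall sequence: LRBL

1. t=1 → L at (0,3); v=(2,-1)
2. t=2 → R at (4,1); v=(-2,-1)
3. t=1 → B at (2,0); v=(-2,1)
4. t=1 → L at (0,1); v=(2,1)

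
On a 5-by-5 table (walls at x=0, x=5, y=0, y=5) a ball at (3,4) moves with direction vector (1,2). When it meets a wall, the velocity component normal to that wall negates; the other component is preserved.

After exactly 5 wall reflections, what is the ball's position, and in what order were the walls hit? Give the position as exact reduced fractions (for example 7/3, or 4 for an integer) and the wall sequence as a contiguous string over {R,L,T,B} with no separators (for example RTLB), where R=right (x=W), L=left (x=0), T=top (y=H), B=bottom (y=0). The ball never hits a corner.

Final position: (0,2)
Wall sequence: TRBTL

1. t=1/2 → T at (7/2,5); v=(1,-2)
2. t=3/2 → R at (5,2); v=(-1,-2)
3. t=1 → B at (4,0); v=(-1,2)
4. t=5/2 → T at (3/2,5); v=(-1,-2)
5. t=3/2 → L at (0,2); v=(1,-2)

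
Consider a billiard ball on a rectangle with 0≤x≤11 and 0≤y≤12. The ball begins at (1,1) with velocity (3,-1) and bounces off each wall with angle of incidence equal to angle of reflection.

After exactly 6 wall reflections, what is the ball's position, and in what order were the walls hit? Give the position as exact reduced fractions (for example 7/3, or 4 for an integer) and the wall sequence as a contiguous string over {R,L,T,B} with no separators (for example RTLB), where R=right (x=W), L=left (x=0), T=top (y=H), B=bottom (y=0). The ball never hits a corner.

Final position: (0,32/3)
Wall sequence: BRLRTL

1. t=1 → B at (4,0); v=(3,1)
2. t=7/3 → R at (11,7/3); v=(-3,1)
3. t=11/3 → L at (0,6); v=(3,1)
4. t=11/3 → R at (11,29/3); v=(-3,1)
5. t=7/3 → T at (4,12); v=(-3,-1)
6. t=4/3 → L at (0,32/3); v=(3,-1)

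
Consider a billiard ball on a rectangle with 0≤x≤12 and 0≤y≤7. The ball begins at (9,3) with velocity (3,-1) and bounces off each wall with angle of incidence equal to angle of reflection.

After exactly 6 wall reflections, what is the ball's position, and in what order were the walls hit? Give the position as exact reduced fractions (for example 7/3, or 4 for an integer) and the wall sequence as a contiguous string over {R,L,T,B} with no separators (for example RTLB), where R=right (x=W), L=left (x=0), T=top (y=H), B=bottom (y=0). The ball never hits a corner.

Final position: (0,4)
Wall sequence: RBLRTL

1. t=1 → R at (12,2); v=(-3,-1)
2. t=2 → B at (6,0); v=(-3,1)
3. t=2 → L at (0,2); v=(3,1)
4. t=4 → R at (12,6); v=(-3,1)
5. t=1 → T at (9,7); v=(-3,-1)
6. t=3 → L at (0,4); v=(3,-1)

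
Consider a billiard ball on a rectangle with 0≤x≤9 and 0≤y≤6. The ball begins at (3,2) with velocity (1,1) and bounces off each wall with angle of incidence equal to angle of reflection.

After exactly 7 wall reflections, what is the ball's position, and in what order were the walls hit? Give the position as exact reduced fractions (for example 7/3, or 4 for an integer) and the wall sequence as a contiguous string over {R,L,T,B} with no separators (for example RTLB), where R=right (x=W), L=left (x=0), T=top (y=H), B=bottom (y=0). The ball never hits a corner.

Final position: (9,2)
Wall sequence: TRBLTBR

1. t=4 → T at (7,6); v=(1,-1)
2. t=2 → R at (9,4); v=(-1,-1)
3. t=4 → B at (5,0); v=(-1,1)
4. t=5 → L at (0,5); v=(1,1)
5. t=1 → T at (1,6); v=(1,-1)
6. t=6 → B at (7,0); v=(1,1)
7. t=2 → R at (9,2); v=(-1,1)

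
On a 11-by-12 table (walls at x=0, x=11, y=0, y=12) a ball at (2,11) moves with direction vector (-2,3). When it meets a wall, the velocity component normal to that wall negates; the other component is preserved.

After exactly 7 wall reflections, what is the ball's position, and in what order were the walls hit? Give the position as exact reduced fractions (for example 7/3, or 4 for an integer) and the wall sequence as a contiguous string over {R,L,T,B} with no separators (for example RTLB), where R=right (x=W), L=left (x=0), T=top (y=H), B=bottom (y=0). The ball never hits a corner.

1. t=1/3 → T at (4/3,12); v=(-2,-3)
2. t=2/3 → L at (0,10); v=(2,-3)
3. t=10/3 → B at (20/3,0); v=(2,3)
4. t=13/6 → R at (11,13/2); v=(-2,3)
5. t=11/6 → T at (22/3,12); v=(-2,-3)
6. t=11/3 → L at (0,1); v=(2,-3)
7. t=1/3 → B at (2/3,0); v=(2,3)

Final position: (2/3,0)
Wall sequence: TLBRTLB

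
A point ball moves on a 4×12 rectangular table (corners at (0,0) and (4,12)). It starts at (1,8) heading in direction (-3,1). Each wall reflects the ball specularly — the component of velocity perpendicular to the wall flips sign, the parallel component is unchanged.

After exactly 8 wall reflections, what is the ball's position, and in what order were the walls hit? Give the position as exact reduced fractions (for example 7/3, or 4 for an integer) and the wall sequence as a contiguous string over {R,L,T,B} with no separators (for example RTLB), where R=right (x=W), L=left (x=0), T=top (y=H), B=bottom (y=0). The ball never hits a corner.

1. t=1/3 → L at (0,25/3); v=(3,1)
2. t=4/3 → R at (4,29/3); v=(-3,1)
3. t=4/3 → L at (0,11); v=(3,1)
4. t=1 → T at (3,12); v=(3,-1)
5. t=1/3 → R at (4,35/3); v=(-3,-1)
6. t=4/3 → L at (0,31/3); v=(3,-1)
7. t=4/3 → R at (4,9); v=(-3,-1)
8. t=4/3 → L at (0,23/3); v=(3,-1)

Final position: (0,23/3)
Wall sequence: LRLTRLRL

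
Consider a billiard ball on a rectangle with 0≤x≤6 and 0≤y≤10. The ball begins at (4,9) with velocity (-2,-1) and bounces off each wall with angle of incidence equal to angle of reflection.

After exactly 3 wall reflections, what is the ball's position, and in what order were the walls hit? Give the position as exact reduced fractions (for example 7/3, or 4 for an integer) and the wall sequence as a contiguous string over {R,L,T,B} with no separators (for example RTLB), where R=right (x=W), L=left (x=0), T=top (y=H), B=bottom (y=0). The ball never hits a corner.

1. t=2 → L at (0,7); v=(2,-1)
2. t=3 → R at (6,4); v=(-2,-1)
3. t=3 → L at (0,1); v=(2,-1)

Final position: (0,1)
Wall sequence: LRL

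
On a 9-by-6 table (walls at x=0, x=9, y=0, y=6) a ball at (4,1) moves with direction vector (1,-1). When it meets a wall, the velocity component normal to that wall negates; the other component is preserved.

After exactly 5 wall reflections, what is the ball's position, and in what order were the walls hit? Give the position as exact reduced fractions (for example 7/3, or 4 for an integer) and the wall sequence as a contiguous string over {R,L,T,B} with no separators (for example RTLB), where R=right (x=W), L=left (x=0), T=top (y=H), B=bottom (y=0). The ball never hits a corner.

1. t=1 → B at (5,0); v=(1,1)
2. t=4 → R at (9,4); v=(-1,1)
3. t=2 → T at (7,6); v=(-1,-1)
4. t=6 → B at (1,0); v=(-1,1)
5. t=1 → L at (0,1); v=(1,1)

Final position: (0,1)
Wall sequence: BRTBL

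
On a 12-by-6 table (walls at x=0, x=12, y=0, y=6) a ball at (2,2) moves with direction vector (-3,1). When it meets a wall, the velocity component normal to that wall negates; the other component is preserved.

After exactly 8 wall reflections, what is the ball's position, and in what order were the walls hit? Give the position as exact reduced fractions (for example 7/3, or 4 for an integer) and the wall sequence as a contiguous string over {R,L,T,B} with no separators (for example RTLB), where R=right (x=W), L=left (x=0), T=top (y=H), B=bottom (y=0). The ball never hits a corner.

1. t=2/3 → L at (0,8/3); v=(3,1)
2. t=10/3 → T at (10,6); v=(3,-1)
3. t=2/3 → R at (12,16/3); v=(-3,-1)
4. t=4 → L at (0,4/3); v=(3,-1)
5. t=4/3 → B at (4,0); v=(3,1)
6. t=8/3 → R at (12,8/3); v=(-3,1)
7. t=10/3 → T at (2,6); v=(-3,-1)
8. t=2/3 → L at (0,16/3); v=(3,-1)

Final position: (0,16/3)
Wall sequence: LTRLBRTL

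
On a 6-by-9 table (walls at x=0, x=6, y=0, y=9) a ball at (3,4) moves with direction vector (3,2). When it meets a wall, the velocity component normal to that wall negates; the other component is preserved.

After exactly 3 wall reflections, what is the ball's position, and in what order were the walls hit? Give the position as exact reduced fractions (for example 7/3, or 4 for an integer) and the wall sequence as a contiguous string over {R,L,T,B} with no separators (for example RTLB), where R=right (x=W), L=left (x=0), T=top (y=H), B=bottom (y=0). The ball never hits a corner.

Final position: (0,8)
Wall sequence: RTL

1. t=1 → R at (6,6); v=(-3,2)
2. t=3/2 → T at (3/2,9); v=(-3,-2)
3. t=1/2 → L at (0,8); v=(3,-2)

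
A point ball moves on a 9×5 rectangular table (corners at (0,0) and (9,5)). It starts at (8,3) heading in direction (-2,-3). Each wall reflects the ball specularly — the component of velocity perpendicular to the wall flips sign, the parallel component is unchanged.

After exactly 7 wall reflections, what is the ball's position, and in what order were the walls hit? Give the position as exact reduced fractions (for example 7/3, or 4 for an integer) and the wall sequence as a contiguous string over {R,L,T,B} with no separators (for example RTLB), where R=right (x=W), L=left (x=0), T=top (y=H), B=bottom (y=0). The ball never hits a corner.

Final position: (9,5/2)
Wall sequence: BTLBTBR

1. t=1 → B at (6,0); v=(-2,3)
2. t=5/3 → T at (8/3,5); v=(-2,-3)
3. t=4/3 → L at (0,1); v=(2,-3)
4. t=1/3 → B at (2/3,0); v=(2,3)
5. t=5/3 → T at (4,5); v=(2,-3)
6. t=5/3 → B at (22/3,0); v=(2,3)
7. t=5/6 → R at (9,5/2); v=(-2,3)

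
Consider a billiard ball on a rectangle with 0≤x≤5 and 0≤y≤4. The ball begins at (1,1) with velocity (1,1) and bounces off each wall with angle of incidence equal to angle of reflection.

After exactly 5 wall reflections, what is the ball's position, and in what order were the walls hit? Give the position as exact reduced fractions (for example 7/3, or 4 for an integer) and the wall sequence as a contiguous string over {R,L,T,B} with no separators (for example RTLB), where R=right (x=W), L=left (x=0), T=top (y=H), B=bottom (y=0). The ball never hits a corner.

Final position: (2,4)
Wall sequence: TRBLT

1. t=3 → T at (4,4); v=(1,-1)
2. t=1 → R at (5,3); v=(-1,-1)
3. t=3 → B at (2,0); v=(-1,1)
4. t=2 → L at (0,2); v=(1,1)
5. t=2 → T at (2,4); v=(1,-1)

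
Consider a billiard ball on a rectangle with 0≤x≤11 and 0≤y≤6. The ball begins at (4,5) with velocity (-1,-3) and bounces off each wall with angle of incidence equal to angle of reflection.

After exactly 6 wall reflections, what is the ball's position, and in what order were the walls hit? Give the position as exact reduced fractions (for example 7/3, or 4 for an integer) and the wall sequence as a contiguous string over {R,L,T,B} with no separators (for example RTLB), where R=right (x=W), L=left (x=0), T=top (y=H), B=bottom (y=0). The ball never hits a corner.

Final position: (17/3,0)
Wall sequence: BTLBTB

1. t=5/3 → B at (7/3,0); v=(-1,3)
2. t=2 → T at (1/3,6); v=(-1,-3)
3. t=1/3 → L at (0,5); v=(1,-3)
4. t=5/3 → B at (5/3,0); v=(1,3)
5. t=2 → T at (11/3,6); v=(1,-3)
6. t=2 → B at (17/3,0); v=(1,3)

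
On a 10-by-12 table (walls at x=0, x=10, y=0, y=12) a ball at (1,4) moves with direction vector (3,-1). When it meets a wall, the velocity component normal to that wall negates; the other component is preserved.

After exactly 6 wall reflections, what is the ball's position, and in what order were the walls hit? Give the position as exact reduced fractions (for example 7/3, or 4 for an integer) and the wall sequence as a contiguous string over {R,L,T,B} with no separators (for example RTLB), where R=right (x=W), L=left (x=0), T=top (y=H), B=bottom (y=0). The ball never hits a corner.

Final position: (9,12)
Wall sequence: RBLRLT

1. t=3 → R at (10,1); v=(-3,-1)
2. t=1 → B at (7,0); v=(-3,1)
3. t=7/3 → L at (0,7/3); v=(3,1)
4. t=10/3 → R at (10,17/3); v=(-3,1)
5. t=10/3 → L at (0,9); v=(3,1)
6. t=3 → T at (9,12); v=(3,-1)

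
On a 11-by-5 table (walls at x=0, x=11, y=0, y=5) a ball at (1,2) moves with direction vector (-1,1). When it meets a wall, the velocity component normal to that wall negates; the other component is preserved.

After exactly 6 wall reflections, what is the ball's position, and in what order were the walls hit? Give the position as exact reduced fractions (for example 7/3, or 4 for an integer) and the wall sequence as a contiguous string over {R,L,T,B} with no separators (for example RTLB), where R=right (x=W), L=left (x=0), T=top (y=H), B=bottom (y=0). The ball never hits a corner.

Final position: (5,0)
Wall sequence: LTBRTB

1. t=1 → L at (0,3); v=(1,1)
2. t=2 → T at (2,5); v=(1,-1)
3. t=5 → B at (7,0); v=(1,1)
4. t=4 → R at (11,4); v=(-1,1)
5. t=1 → T at (10,5); v=(-1,-1)
6. t=5 → B at (5,0); v=(-1,1)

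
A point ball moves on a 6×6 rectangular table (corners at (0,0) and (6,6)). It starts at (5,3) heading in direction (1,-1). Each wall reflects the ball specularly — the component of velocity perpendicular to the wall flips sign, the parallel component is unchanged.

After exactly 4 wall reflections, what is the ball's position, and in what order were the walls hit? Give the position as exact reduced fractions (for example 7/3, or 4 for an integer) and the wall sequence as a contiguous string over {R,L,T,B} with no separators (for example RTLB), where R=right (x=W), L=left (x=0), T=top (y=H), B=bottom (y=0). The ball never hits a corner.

Final position: (2,6)
Wall sequence: RBLT

1. t=1 → R at (6,2); v=(-1,-1)
2. t=2 → B at (4,0); v=(-1,1)
3. t=4 → L at (0,4); v=(1,1)
4. t=2 → T at (2,6); v=(1,-1)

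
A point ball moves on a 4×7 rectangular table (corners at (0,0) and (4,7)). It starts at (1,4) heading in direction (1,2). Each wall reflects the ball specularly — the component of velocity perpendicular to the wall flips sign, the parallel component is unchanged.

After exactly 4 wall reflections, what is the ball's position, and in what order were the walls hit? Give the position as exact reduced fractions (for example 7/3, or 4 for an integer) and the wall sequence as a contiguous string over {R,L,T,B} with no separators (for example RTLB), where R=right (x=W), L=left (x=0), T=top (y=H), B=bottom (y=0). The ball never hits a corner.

1. t=3/2 → T at (5/2,7); v=(1,-2)
2. t=3/2 → R at (4,4); v=(-1,-2)
3. t=2 → B at (2,0); v=(-1,2)
4. t=2 → L at (0,4); v=(1,2)

Final position: (0,4)
Wall sequence: TRBL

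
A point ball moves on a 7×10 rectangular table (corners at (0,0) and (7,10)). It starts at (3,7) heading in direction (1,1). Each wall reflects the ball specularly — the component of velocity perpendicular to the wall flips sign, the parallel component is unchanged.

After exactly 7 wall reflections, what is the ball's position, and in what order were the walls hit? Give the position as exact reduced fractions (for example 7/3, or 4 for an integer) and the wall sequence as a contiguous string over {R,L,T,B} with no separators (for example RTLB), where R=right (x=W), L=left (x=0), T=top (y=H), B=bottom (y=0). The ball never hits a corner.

Final position: (0,8)
Wall sequence: TRLBRTL

1. t=3 → T at (6,10); v=(1,-1)
2. t=1 → R at (7,9); v=(-1,-1)
3. t=7 → L at (0,2); v=(1,-1)
4. t=2 → B at (2,0); v=(1,1)
5. t=5 → R at (7,5); v=(-1,1)
6. t=5 → T at (2,10); v=(-1,-1)
7. t=2 → L at (0,8); v=(1,-1)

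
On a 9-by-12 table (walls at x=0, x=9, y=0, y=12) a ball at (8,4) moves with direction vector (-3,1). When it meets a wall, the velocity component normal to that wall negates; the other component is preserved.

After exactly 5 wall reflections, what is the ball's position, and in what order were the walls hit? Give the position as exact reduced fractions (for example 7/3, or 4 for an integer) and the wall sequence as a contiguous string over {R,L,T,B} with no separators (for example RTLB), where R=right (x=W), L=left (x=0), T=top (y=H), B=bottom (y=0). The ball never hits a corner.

Final position: (9,25/3)
Wall sequence: LRTLR

1. t=8/3 → L at (0,20/3); v=(3,1)
2. t=3 → R at (9,29/3); v=(-3,1)
3. t=7/3 → T at (2,12); v=(-3,-1)
4. t=2/3 → L at (0,34/3); v=(3,-1)
5. t=3 → R at (9,25/3); v=(-3,-1)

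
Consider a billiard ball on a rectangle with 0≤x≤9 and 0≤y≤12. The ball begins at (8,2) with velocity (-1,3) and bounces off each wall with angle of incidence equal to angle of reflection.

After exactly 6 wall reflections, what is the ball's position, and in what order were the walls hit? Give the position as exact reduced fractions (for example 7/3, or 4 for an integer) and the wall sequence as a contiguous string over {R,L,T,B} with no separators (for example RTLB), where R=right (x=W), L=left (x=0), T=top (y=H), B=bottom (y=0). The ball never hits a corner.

1. t=10/3 → T at (14/3,12); v=(-1,-3)
2. t=4 → B at (2/3,0); v=(-1,3)
3. t=2/3 → L at (0,2); v=(1,3)
4. t=10/3 → T at (10/3,12); v=(1,-3)
5. t=4 → B at (22/3,0); v=(1,3)
6. t=5/3 → R at (9,5); v=(-1,3)

Final position: (9,5)
Wall sequence: TBLTBR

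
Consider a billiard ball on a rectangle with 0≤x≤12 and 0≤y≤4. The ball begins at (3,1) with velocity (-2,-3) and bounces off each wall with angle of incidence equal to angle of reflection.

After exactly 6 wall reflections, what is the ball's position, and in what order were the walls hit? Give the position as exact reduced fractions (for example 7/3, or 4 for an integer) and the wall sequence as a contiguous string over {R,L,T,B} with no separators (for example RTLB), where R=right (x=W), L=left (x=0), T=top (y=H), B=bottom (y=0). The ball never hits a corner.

1. t=1/3 → B at (7/3,0); v=(-2,3)
2. t=7/6 → L at (0,7/2); v=(2,3)
3. t=1/6 → T at (1/3,4); v=(2,-3)
4. t=4/3 → B at (3,0); v=(2,3)
5. t=4/3 → T at (17/3,4); v=(2,-3)
6. t=4/3 → B at (25/3,0); v=(2,3)

Final position: (25/3,0)
Wall sequence: BLTBTB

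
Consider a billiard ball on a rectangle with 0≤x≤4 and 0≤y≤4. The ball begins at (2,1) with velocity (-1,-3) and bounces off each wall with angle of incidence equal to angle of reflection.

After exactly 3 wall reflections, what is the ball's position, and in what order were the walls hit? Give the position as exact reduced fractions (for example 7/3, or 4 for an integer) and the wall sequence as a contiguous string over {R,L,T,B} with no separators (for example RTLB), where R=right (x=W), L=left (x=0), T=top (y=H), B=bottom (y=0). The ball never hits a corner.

1. t=1/3 → B at (5/3,0); v=(-1,3)
2. t=4/3 → T at (1/3,4); v=(-1,-3)
3. t=1/3 → L at (0,3); v=(1,-3)

Final position: (0,3)
Wall sequence: BTL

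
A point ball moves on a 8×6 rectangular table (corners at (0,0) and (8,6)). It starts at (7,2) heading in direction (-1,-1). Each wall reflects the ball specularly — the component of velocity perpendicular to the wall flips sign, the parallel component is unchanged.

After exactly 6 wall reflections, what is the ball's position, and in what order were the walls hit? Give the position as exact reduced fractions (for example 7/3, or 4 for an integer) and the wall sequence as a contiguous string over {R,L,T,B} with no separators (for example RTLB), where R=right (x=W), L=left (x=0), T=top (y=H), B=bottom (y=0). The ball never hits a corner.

Final position: (3,6)
Wall sequence: BLTBRT

1. t=2 → B at (5,0); v=(-1,1)
2. t=5 → L at (0,5); v=(1,1)
3. t=1 → T at (1,6); v=(1,-1)
4. t=6 → B at (7,0); v=(1,1)
5. t=1 → R at (8,1); v=(-1,1)
6. t=5 → T at (3,6); v=(-1,-1)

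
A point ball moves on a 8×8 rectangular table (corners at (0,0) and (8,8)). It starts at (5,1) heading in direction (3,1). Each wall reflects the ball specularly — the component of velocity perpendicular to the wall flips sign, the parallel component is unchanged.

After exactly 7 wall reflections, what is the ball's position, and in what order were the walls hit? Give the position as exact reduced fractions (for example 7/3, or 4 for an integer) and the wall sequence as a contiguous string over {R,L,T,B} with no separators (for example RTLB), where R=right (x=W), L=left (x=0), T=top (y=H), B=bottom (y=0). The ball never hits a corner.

1. t=1 → R at (8,2); v=(-3,1)
2. t=8/3 → L at (0,14/3); v=(3,1)
3. t=8/3 → R at (8,22/3); v=(-3,1)
4. t=2/3 → T at (6,8); v=(-3,-1)
5. t=2 → L at (0,6); v=(3,-1)
6. t=8/3 → R at (8,10/3); v=(-3,-1)
7. t=8/3 → L at (0,2/3); v=(3,-1)

Final position: (0,2/3)
Wall sequence: RLRTLRL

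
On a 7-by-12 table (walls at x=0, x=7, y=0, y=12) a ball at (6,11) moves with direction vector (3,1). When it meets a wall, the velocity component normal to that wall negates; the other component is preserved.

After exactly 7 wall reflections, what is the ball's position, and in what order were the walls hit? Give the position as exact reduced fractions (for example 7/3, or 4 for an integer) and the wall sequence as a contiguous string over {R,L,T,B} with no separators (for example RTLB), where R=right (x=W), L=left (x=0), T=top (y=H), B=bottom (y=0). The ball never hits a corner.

1. t=1/3 → R at (7,34/3); v=(-3,1)
2. t=2/3 → T at (5,12); v=(-3,-1)
3. t=5/3 → L at (0,31/3); v=(3,-1)
4. t=7/3 → R at (7,8); v=(-3,-1)
5. t=7/3 → L at (0,17/3); v=(3,-1)
6. t=7/3 → R at (7,10/3); v=(-3,-1)
7. t=7/3 → L at (0,1); v=(3,-1)

Final position: (0,1)
Wall sequence: RTLRLRL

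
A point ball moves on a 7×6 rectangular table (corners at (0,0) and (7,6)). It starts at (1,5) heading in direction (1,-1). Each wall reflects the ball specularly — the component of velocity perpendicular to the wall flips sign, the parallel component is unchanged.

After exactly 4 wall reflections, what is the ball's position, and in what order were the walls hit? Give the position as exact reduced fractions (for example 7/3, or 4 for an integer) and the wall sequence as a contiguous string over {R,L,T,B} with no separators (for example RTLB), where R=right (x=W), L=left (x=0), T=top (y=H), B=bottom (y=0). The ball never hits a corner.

Final position: (0,4)
Wall sequence: BRTL

1. t=5 → B at (6,0); v=(1,1)
2. t=1 → R at (7,1); v=(-1,1)
3. t=5 → T at (2,6); v=(-1,-1)
4. t=2 → L at (0,4); v=(1,-1)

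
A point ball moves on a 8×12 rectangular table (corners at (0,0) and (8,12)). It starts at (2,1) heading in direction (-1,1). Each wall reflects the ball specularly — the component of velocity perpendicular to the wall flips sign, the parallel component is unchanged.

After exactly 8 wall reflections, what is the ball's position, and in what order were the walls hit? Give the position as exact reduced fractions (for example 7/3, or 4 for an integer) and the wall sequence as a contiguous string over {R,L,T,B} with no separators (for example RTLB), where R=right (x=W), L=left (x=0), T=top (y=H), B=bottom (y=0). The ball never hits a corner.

1. t=2 → L at (0,3); v=(1,1)
2. t=8 → R at (8,11); v=(-1,1)
3. t=1 → T at (7,12); v=(-1,-1)
4. t=7 → L at (0,5); v=(1,-1)
5. t=5 → B at (5,0); v=(1,1)
6. t=3 → R at (8,3); v=(-1,1)
7. t=8 → L at (0,11); v=(1,1)
8. t=1 → T at (1,12); v=(1,-1)

Final position: (1,12)
Wall sequence: LRTLBRLT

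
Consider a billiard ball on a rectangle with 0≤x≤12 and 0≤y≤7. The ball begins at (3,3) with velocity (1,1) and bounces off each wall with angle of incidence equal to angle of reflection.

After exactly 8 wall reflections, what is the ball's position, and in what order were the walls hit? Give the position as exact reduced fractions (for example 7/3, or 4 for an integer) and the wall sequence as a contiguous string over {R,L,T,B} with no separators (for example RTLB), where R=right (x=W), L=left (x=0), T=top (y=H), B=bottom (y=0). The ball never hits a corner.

Final position: (12,6)
Wall sequence: TRBTLBTR

1. t=4 → T at (7,7); v=(1,-1)
2. t=5 → R at (12,2); v=(-1,-1)
3. t=2 → B at (10,0); v=(-1,1)
4. t=7 → T at (3,7); v=(-1,-1)
5. t=3 → L at (0,4); v=(1,-1)
6. t=4 → B at (4,0); v=(1,1)
7. t=7 → T at (11,7); v=(1,-1)
8. t=1 → R at (12,6); v=(-1,-1)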